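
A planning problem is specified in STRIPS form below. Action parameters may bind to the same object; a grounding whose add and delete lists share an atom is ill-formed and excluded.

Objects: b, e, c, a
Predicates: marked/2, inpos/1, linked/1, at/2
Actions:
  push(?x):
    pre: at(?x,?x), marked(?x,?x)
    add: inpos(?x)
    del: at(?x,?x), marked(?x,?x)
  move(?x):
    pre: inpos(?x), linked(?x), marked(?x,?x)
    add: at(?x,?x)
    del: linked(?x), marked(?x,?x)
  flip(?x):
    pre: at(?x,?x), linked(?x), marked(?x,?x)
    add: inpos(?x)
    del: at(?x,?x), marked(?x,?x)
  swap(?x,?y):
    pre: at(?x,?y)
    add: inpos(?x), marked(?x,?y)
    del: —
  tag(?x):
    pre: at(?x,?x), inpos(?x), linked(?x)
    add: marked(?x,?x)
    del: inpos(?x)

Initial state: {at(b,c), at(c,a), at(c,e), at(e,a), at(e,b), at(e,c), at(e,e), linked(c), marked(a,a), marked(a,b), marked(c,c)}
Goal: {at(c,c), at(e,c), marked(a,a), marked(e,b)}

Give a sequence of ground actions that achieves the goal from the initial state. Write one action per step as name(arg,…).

swap(e,b); swap(c,e); move(c)

1. swap(e,b)  →  {at(b,c), at(c,a), at(c,e), at(e,a), at(e,b), at(e,c), at(e,e), inpos(e), linked(c), marked(a,a), marked(a,b), marked(c,c), marked(e,b)}
2. swap(c,e)  →  {at(b,c), at(c,a), at(c,e), at(e,a), at(e,b), at(e,c), at(e,e), inpos(c), inpos(e), linked(c), marked(a,a), marked(a,b), marked(c,c), marked(c,e), marked(e,b)}
3. move(c)  →  {at(b,c), at(c,a), at(c,c), at(c,e), at(e,a), at(e,b), at(e,c), at(e,e), inpos(c), inpos(e), marked(a,a), marked(a,b), marked(c,e), marked(e,b)}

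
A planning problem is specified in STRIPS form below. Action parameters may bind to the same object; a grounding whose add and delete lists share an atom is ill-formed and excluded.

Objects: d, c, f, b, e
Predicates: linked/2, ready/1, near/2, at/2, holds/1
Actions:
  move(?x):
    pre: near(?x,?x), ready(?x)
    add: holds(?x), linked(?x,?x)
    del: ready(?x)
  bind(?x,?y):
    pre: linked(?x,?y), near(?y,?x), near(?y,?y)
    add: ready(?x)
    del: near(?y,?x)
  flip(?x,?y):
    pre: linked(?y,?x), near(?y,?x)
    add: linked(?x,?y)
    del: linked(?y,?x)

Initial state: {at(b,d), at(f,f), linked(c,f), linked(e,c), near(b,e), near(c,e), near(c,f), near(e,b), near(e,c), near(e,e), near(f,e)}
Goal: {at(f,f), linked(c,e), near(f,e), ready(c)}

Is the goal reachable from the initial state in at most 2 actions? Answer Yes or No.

Yes

1. flip(c,e)  →  {at(b,d), at(f,f), linked(c,e), linked(c,f), near(b,e), near(c,e), near(c,f), near(e,b), near(e,c), near(e,e), near(f,e)}
2. bind(c,e)  →  {at(b,d), at(f,f), linked(c,e), linked(c,f), near(b,e), near(c,e), near(c,f), near(e,b), near(e,e), near(f,e), ready(c)}
optimal plan length = 2; 2 ≤ 2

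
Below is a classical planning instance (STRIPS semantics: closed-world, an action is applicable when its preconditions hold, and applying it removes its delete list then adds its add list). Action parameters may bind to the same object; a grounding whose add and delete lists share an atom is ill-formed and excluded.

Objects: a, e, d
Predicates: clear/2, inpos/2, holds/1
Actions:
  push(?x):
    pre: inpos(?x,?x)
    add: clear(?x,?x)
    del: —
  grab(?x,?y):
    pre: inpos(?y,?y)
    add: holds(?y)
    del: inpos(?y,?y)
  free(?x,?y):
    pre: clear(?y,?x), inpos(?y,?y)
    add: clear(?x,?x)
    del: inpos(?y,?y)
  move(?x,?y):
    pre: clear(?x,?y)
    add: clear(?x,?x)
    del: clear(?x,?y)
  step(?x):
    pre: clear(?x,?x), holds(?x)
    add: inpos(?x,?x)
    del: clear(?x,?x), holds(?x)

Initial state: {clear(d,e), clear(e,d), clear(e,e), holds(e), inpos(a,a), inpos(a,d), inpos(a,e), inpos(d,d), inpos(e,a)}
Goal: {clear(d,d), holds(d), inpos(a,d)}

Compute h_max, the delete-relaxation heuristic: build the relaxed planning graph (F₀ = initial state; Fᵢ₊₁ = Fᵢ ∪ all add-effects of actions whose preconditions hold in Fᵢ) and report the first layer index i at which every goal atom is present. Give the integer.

F0 = init (9 atoms)
F1 = F0 ∪ {clear(a,a), clear(d,d), holds(a), holds(d), inpos(e,e)}  (14 atoms)
goal ⊆ F1  ⇒  h_max = 1

1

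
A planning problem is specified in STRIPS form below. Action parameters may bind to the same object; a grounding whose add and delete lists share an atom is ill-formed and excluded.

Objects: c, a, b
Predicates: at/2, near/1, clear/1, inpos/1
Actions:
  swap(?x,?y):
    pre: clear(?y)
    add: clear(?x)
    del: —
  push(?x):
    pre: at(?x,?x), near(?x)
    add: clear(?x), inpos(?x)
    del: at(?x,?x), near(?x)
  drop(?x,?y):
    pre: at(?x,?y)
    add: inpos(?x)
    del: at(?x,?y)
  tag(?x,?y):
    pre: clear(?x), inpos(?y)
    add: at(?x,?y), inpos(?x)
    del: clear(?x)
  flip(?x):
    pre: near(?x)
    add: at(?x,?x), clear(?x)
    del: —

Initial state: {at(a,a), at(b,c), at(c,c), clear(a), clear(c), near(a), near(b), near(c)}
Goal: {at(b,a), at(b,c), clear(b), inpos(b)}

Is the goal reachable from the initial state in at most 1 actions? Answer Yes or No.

1. swap(b,c)  →  {at(a,a), at(b,c), at(c,c), clear(a), clear(b), clear(c), near(a), near(b), near(c)}
2. push(a)  →  {at(b,c), at(c,c), clear(a), clear(b), clear(c), inpos(a), near(b), near(c)}
3. tag(b,a)  →  {at(b,a), at(b,c), at(c,c), clear(a), clear(c), inpos(a), inpos(b), near(b), near(c)}
4. swap(b,c)  →  {at(b,a), at(b,c), at(c,c), clear(a), clear(b), clear(c), inpos(a), inpos(b), near(b), near(c)}
optimal plan length = 4; 4 > 1

No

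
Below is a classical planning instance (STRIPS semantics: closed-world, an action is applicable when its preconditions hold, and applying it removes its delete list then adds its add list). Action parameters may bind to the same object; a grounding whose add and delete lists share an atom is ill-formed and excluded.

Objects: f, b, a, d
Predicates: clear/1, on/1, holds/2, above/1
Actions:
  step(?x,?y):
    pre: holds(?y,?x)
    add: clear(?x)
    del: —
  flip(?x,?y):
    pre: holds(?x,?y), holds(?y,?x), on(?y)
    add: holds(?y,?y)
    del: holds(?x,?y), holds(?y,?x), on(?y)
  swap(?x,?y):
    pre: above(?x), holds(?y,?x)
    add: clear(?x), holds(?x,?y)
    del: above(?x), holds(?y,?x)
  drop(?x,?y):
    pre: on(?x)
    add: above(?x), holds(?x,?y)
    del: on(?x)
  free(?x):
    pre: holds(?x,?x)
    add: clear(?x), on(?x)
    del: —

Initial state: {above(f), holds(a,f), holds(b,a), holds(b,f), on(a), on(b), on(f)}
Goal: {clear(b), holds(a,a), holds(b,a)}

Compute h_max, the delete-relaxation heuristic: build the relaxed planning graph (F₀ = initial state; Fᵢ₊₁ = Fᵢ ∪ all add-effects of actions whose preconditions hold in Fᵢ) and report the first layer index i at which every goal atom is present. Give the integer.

F0 = init (7 atoms)
F1 = F0 ∪ {above(a), above(b), clear(a), clear(f), holds(a,a), holds(a,b), holds(a,d), holds(b,b), holds(b,d), holds(f,a), holds(f,b), holds(f,d), holds(f,f)}  (20 atoms)
F2 = F1 ∪ {clear(b), clear(d)}  (22 atoms)
goal ⊆ F2  ⇒  h_max = 2

2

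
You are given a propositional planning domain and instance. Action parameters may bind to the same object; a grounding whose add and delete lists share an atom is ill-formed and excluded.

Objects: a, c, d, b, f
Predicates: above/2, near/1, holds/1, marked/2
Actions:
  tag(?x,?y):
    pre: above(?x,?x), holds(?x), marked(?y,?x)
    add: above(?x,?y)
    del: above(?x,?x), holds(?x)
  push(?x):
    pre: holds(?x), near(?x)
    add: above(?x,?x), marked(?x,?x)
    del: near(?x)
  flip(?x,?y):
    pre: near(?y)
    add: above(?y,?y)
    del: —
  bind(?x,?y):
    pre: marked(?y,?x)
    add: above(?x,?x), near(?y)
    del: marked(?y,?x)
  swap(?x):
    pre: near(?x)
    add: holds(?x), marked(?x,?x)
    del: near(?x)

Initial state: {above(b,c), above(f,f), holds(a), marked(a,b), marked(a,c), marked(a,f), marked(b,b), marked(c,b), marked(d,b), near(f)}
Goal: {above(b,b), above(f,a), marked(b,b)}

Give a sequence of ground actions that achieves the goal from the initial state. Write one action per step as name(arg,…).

1. bind(b,a)  →  {above(b,b), above(b,c), above(f,f), holds(a), marked(a,c), marked(a,f), marked(b,b), marked(c,b), marked(d,b), near(a), near(f)}
2. swap(f)  →  {above(b,b), above(b,c), above(f,f), holds(a), holds(f), marked(a,c), marked(a,f), marked(b,b), marked(c,b), marked(d,b), marked(f,f), near(a)}
3. tag(f,a)  →  {above(b,b), above(b,c), above(f,a), holds(a), marked(a,c), marked(a,f), marked(b,b), marked(c,b), marked(d,b), marked(f,f), near(a)}

bind(b,a); swap(f); tag(f,a)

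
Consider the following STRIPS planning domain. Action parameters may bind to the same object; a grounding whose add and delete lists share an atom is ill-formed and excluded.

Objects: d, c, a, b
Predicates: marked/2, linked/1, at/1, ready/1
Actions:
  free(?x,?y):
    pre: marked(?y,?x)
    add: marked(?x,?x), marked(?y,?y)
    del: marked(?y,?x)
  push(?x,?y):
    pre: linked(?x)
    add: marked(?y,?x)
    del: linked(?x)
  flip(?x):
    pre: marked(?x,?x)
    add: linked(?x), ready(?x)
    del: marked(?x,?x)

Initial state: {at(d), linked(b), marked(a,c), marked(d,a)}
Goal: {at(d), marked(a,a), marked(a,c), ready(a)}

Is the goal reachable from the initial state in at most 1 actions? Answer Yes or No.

1. free(a,d)  →  {at(d), linked(b), marked(a,a), marked(a,c), marked(d,d)}
2. flip(a)  →  {at(d), linked(a), linked(b), marked(a,c), marked(d,d), ready(a)}
3. push(a,a)  →  {at(d), linked(b), marked(a,a), marked(a,c), marked(d,d), ready(a)}
optimal plan length = 3; 3 > 1

No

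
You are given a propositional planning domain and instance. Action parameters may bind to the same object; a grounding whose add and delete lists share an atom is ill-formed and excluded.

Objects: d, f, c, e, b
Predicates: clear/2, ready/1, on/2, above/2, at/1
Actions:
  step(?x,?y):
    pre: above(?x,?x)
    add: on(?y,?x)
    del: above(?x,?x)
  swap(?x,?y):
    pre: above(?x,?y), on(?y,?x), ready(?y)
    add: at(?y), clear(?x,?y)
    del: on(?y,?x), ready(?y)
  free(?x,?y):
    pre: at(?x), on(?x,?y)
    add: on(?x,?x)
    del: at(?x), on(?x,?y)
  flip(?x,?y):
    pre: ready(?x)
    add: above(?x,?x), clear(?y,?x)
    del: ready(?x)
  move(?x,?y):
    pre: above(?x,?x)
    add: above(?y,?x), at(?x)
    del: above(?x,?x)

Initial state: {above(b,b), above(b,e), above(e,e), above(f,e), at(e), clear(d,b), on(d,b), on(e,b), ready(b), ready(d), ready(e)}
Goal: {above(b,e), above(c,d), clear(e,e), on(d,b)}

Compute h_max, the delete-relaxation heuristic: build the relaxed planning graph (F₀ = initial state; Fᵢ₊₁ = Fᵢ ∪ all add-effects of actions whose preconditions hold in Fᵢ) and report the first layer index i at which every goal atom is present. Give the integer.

F0 = init (11 atoms)
F1 = F0 ∪ {above(c,b), above(c,e), above(d,b), above(d,d), above(d,e), above(e,b), above(f,b), at(b), clear(b,b), clear(b,d), clear(b,e), clear(c,b), clear(c,d), clear(c,e), clear(d,d), clear(d,e), clear(e,b), clear(e,d), clear(e,e), clear(f,b), clear(f,d), clear(f,e), on(b,b), on(b,e), on(c,b), on(c,e), on(d,e), on(e,e), on(f,b), on(f,e)}  (41 atoms)
F2 = F1 ∪ {above(b,d), above(c,d), above(e,d), above(f,d), at(d), on(b,d), on(c,d), on(d,d), on(e,d), on(f,d)}  (51 atoms)
goal ⊆ F2  ⇒  h_max = 2

2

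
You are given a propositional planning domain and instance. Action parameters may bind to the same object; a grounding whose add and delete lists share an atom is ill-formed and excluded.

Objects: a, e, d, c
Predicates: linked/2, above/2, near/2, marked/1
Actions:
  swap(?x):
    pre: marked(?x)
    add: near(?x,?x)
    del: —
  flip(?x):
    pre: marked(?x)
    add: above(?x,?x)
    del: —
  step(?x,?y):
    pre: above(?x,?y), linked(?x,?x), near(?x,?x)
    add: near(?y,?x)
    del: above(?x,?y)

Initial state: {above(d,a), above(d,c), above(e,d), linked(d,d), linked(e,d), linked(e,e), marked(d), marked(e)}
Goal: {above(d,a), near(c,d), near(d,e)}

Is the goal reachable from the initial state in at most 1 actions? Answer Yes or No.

1. swap(e)  →  {above(d,a), above(d,c), above(e,d), linked(d,d), linked(e,d), linked(e,e), marked(d), marked(e), near(e,e)}
2. swap(d)  →  {above(d,a), above(d,c), above(e,d), linked(d,d), linked(e,d), linked(e,e), marked(d), marked(e), near(d,d), near(e,e)}
3. step(e,d)  →  {above(d,a), above(d,c), linked(d,d), linked(e,d), linked(e,e), marked(d), marked(e), near(d,d), near(d,e), near(e,e)}
4. step(d,c)  →  {above(d,a), linked(d,d), linked(e,d), linked(e,e), marked(d), marked(e), near(c,d), near(d,d), near(d,e), near(e,e)}
optimal plan length = 4; 4 > 1

No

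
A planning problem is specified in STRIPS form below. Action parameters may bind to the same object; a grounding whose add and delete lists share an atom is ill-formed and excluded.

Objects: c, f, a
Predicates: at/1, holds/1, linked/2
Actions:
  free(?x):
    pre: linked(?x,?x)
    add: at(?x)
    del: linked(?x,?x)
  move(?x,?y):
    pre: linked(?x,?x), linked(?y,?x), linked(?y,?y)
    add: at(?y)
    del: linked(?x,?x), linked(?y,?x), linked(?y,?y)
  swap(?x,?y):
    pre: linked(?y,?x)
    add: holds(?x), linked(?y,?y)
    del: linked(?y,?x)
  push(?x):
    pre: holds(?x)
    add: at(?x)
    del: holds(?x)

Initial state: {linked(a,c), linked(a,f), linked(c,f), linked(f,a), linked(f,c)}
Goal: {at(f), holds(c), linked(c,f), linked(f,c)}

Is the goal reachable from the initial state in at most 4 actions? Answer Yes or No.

1. swap(c,a)  →  {holds(c), linked(a,a), linked(a,f), linked(c,f), linked(f,a), linked(f,c)}
2. swap(f,a)  →  {holds(c), holds(f), linked(a,a), linked(c,f), linked(f,a), linked(f,c)}
3. push(f)  →  {at(f), holds(c), linked(a,a), linked(c,f), linked(f,a), linked(f,c)}
optimal plan length = 3; 3 ≤ 4

Yes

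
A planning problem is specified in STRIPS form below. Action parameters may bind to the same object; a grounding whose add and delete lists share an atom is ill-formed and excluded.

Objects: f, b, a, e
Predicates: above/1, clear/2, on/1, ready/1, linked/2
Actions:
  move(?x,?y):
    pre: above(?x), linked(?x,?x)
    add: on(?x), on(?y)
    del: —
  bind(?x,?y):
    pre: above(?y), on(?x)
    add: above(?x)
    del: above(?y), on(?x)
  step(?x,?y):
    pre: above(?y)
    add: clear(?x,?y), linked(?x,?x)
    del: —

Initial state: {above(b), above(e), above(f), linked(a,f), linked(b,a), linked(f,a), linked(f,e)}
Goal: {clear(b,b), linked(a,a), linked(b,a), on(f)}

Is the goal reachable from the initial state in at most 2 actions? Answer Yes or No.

No

1. step(b,b)  →  {above(b), above(e), above(f), clear(b,b), linked(a,f), linked(b,a), linked(b,b), linked(f,a), linked(f,e)}
2. move(b,f)  →  {above(b), above(e), above(f), clear(b,b), linked(a,f), linked(b,a), linked(b,b), linked(f,a), linked(f,e), on(b), on(f)}
3. step(a,f)  →  {above(b), above(e), above(f), clear(a,f), clear(b,b), linked(a,a), linked(a,f), linked(b,a), linked(b,b), linked(f,a), linked(f,e), on(b), on(f)}
optimal plan length = 3; 3 > 2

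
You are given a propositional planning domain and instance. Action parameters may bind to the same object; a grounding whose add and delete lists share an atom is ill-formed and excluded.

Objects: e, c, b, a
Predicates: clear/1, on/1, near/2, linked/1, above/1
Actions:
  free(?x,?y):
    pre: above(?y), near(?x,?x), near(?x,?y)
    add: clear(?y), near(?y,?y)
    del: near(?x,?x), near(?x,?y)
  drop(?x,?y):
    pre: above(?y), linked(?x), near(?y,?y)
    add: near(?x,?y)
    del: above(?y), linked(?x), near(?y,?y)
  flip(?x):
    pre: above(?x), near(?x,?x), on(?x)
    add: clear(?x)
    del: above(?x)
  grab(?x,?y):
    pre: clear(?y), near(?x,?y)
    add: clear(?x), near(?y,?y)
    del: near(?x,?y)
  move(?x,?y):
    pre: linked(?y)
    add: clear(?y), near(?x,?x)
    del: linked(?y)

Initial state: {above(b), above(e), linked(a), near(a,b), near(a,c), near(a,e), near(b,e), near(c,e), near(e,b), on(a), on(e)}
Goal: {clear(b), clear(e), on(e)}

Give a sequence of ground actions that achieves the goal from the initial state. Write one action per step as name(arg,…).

1. move(e,a)  →  {above(b), above(e), clear(a), near(a,b), near(a,c), near(a,e), near(b,e), near(c,e), near(e,b), near(e,e), on(a), on(e)}
2. free(e,b)  →  {above(b), above(e), clear(a), clear(b), near(a,b), near(a,c), near(a,e), near(b,b), near(b,e), near(c,e), on(a), on(e)}
3. free(b,e)  →  {above(b), above(e), clear(a), clear(b), clear(e), near(a,b), near(a,c), near(a,e), near(c,e), near(e,e), on(a), on(e)}

move(e,a); free(e,b); free(b,e)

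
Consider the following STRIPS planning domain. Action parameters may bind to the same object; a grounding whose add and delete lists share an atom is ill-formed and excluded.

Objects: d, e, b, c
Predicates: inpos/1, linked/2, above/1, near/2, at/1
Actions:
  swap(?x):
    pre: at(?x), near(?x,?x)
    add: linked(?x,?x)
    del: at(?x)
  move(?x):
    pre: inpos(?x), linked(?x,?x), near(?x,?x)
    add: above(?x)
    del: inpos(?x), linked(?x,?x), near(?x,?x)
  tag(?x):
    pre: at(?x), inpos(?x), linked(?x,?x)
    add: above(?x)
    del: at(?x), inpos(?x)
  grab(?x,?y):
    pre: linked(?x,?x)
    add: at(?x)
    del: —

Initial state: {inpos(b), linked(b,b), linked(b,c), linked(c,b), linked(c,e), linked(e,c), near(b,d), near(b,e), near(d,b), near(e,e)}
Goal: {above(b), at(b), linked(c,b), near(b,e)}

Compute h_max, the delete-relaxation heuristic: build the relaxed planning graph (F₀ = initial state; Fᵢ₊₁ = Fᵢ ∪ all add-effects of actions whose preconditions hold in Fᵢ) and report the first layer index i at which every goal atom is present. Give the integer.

F0 = init (10 atoms)
F1 = F0 ∪ {at(b)}  (11 atoms)
F2 = F1 ∪ {above(b)}  (12 atoms)
goal ⊆ F2  ⇒  h_max = 2

2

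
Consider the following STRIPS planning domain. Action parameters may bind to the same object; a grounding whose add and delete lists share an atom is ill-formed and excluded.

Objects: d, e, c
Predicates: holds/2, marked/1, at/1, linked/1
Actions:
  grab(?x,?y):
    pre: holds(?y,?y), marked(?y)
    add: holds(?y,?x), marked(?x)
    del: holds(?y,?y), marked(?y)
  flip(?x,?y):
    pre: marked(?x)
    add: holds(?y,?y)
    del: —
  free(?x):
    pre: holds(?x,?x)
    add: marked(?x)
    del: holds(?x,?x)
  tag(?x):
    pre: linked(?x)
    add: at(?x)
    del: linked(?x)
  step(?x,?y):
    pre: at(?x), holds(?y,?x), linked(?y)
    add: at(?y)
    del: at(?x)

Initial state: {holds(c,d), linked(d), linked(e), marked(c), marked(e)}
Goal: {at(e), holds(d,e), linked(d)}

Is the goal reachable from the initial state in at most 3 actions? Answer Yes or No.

No

1. flip(e,d)  →  {holds(c,d), holds(d,d), linked(d), linked(e), marked(c), marked(e)}
2. flip(e,e)  →  {holds(c,d), holds(d,d), holds(e,e), linked(d), linked(e), marked(c), marked(e)}
3. grab(d,e)  →  {holds(c,d), holds(d,d), holds(e,d), linked(d), linked(e), marked(c), marked(d)}
4. grab(e,d)  →  {holds(c,d), holds(d,e), holds(e,d), linked(d), linked(e), marked(c), marked(e)}
5. tag(e)  →  {at(e), holds(c,d), holds(d,e), holds(e,d), linked(d), marked(c), marked(e)}
optimal plan length = 5; 5 > 3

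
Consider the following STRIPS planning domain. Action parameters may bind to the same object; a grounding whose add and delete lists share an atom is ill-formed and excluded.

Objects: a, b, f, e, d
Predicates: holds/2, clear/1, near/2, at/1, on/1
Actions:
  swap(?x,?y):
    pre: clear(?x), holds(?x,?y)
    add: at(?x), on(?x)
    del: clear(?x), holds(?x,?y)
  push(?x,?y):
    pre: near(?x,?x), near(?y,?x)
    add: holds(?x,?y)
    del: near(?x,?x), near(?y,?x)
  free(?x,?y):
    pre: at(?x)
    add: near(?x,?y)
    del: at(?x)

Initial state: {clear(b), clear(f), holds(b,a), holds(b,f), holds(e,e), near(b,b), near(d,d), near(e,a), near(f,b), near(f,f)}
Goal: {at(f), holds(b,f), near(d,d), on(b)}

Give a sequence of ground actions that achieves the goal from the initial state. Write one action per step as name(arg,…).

swap(b,a); push(f,f); swap(f,f)

1. swap(b,a)  →  {at(b), clear(f), holds(b,f), holds(e,e), near(b,b), near(d,d), near(e,a), near(f,b), near(f,f), on(b)}
2. push(f,f)  →  {at(b), clear(f), holds(b,f), holds(e,e), holds(f,f), near(b,b), near(d,d), near(e,a), near(f,b), on(b)}
3. swap(f,f)  →  {at(b), at(f), holds(b,f), holds(e,e), near(b,b), near(d,d), near(e,a), near(f,b), on(b), on(f)}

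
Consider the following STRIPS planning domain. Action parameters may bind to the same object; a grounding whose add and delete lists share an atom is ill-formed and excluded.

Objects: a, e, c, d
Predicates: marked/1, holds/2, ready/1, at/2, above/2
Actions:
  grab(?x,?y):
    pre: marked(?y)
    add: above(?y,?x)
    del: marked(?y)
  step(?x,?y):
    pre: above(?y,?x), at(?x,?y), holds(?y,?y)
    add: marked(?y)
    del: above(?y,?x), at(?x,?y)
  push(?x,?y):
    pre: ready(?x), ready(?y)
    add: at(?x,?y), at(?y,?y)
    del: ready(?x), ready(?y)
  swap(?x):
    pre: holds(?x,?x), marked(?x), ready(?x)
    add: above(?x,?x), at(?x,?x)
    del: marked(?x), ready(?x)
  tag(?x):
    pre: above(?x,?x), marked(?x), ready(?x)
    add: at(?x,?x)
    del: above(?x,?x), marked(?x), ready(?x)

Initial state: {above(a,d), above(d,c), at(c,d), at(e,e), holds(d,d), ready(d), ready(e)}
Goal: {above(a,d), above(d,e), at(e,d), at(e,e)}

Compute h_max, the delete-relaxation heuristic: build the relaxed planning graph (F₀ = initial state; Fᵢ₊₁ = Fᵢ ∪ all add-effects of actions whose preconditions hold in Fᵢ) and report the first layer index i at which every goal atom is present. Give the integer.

F0 = init (7 atoms)
F1 = F0 ∪ {at(d,d), at(d,e), at(e,d), marked(d)}  (11 atoms)
F2 = F1 ∪ {above(d,a), above(d,d), above(d,e)}  (14 atoms)
goal ⊆ F2  ⇒  h_max = 2

2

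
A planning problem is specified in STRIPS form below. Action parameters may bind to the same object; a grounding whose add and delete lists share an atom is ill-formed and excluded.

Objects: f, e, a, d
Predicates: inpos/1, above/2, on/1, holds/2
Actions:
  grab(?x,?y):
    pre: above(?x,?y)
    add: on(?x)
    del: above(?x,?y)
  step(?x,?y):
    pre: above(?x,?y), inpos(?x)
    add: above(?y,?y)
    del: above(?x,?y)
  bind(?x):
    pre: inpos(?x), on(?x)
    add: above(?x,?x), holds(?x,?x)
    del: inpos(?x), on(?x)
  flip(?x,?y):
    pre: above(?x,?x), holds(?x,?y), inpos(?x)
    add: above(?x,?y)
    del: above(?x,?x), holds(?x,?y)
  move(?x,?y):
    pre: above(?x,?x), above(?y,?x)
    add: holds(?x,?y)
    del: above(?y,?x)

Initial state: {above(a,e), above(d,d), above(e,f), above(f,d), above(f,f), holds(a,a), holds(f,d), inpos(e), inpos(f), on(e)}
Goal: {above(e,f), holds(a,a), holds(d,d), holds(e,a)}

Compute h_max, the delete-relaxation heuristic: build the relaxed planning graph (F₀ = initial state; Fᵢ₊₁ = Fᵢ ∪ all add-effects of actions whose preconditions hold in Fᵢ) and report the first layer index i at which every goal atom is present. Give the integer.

F0 = init (10 atoms)
F1 = F0 ∪ {above(e,e), holds(d,d), holds(d,f), holds(e,e), holds(f,e), holds(f,f), on(a), on(d), on(f)}  (19 atoms)
F2 = F1 ∪ {above(f,e), holds(e,a)}  (21 atoms)
goal ⊆ F2  ⇒  h_max = 2

2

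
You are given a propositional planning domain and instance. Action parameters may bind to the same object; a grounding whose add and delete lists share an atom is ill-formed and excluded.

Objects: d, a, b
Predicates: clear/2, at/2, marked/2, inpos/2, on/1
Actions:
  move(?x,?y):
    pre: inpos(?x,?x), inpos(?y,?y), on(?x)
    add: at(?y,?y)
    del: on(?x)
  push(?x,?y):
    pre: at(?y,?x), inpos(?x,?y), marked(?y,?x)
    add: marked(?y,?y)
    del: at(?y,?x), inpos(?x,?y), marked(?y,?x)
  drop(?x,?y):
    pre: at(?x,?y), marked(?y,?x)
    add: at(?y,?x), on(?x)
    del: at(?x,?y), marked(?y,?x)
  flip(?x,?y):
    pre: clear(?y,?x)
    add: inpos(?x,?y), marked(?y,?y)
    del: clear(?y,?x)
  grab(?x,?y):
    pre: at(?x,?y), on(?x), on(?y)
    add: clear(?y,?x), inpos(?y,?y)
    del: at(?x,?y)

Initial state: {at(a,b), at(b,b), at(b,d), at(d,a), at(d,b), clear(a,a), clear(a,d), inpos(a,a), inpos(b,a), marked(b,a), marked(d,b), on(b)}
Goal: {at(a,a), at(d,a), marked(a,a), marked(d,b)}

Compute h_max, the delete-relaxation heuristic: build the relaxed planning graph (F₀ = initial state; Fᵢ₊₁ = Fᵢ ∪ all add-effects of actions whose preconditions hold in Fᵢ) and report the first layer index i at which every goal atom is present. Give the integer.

F0 = init (12 atoms)
F1 = F0 ∪ {at(b,a), clear(b,b), inpos(b,b), inpos(d,a), marked(a,a), on(a)}  (18 atoms)
F2 = F1 ∪ {at(a,a), clear(a,b), clear(b,a), marked(b,b)}  (22 atoms)
goal ⊆ F2  ⇒  h_max = 2

2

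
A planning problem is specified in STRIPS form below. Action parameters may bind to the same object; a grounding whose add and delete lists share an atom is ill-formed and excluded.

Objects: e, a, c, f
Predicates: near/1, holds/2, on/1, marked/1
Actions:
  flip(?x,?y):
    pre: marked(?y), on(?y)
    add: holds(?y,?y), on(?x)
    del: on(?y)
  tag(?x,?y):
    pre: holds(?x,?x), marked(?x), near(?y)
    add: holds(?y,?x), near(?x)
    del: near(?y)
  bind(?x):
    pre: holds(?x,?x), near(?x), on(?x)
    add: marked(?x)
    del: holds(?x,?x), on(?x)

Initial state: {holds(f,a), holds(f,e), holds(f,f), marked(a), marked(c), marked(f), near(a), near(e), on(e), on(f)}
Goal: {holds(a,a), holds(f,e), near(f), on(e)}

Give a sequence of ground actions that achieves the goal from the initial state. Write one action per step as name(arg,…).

1. flip(a,f)  →  {holds(f,a), holds(f,e), holds(f,f), marked(a), marked(c), marked(f), near(a), near(e), on(a), on(e)}
2. flip(e,a)  →  {holds(a,a), holds(f,a), holds(f,e), holds(f,f), marked(a), marked(c), marked(f), near(a), near(e), on(e)}
3. tag(f,e)  →  {holds(a,a), holds(e,f), holds(f,a), holds(f,e), holds(f,f), marked(a), marked(c), marked(f), near(a), near(f), on(e)}

flip(a,f); flip(e,a); tag(f,e)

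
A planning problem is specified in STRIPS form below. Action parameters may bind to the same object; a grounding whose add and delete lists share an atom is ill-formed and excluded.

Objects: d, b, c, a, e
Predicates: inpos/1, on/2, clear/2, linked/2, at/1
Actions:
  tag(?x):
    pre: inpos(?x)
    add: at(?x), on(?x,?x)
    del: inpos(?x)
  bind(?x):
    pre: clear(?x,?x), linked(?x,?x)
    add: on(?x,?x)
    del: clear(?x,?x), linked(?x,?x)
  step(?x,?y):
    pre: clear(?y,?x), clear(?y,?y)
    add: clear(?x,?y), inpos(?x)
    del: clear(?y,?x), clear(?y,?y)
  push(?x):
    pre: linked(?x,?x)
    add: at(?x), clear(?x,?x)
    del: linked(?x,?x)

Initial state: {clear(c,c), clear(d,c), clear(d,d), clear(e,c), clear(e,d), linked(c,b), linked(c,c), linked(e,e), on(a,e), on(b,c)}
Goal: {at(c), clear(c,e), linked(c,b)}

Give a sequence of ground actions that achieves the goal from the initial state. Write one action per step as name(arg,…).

push(c); push(e); step(c,e)

1. push(c)  →  {at(c), clear(c,c), clear(d,c), clear(d,d), clear(e,c), clear(e,d), linked(c,b), linked(e,e), on(a,e), on(b,c)}
2. push(e)  →  {at(c), at(e), clear(c,c), clear(d,c), clear(d,d), clear(e,c), clear(e,d), clear(e,e), linked(c,b), on(a,e), on(b,c)}
3. step(c,e)  →  {at(c), at(e), clear(c,c), clear(c,e), clear(d,c), clear(d,d), clear(e,d), inpos(c), linked(c,b), on(a,e), on(b,c)}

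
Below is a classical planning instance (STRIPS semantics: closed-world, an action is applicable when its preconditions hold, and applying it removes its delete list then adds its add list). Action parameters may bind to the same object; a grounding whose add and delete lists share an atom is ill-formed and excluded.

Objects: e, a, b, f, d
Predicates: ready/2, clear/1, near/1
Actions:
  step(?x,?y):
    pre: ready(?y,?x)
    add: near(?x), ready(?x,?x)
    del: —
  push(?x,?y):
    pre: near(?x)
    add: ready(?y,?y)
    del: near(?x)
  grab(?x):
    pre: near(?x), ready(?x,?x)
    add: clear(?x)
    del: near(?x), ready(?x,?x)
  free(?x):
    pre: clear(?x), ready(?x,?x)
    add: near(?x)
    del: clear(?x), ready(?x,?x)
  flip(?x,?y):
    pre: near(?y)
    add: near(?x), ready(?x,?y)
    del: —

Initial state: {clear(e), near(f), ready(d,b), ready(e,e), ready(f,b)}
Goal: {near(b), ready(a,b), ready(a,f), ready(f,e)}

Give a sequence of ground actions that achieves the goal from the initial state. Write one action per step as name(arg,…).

1. step(e,e)  →  {clear(e), near(e), near(f), ready(d,b), ready(e,e), ready(f,b)}
2. step(b,f)  →  {clear(e), near(b), near(e), near(f), ready(b,b), ready(d,b), ready(e,e), ready(f,b)}
3. flip(a,b)  →  {clear(e), near(a), near(b), near(e), near(f), ready(a,b), ready(b,b), ready(d,b), ready(e,e), ready(f,b)}
4. flip(a,f)  →  {clear(e), near(a), near(b), near(e), near(f), ready(a,b), ready(a,f), ready(b,b), ready(d,b), ready(e,e), ready(f,b)}
5. flip(f,e)  →  {clear(e), near(a), near(b), near(e), near(f), ready(a,b), ready(a,f), ready(b,b), ready(d,b), ready(e,e), ready(f,b), ready(f,e)}

step(e,e); step(b,f); flip(a,b); flip(a,f); flip(f,e)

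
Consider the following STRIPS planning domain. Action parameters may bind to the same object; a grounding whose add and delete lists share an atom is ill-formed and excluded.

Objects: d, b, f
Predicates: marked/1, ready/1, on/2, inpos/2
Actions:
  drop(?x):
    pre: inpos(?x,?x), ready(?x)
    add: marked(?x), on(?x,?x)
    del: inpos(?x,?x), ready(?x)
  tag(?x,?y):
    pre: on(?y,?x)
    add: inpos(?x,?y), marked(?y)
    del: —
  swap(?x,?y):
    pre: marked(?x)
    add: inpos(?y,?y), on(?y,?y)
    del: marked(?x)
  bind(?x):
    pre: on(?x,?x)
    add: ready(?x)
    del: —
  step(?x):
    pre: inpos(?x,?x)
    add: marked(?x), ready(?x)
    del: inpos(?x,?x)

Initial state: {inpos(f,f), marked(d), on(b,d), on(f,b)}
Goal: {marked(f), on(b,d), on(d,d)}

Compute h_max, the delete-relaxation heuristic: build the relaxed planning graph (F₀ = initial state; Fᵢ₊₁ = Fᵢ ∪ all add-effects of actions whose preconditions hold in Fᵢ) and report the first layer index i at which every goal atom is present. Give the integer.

F0 = init (4 atoms)
F1 = F0 ∪ {inpos(b,b), inpos(b,f), inpos(d,b), inpos(d,d), marked(b), marked(f), on(b,b), on(d,d), on(f,f), ready(f)}  (14 atoms)
goal ⊆ F1  ⇒  h_max = 1

1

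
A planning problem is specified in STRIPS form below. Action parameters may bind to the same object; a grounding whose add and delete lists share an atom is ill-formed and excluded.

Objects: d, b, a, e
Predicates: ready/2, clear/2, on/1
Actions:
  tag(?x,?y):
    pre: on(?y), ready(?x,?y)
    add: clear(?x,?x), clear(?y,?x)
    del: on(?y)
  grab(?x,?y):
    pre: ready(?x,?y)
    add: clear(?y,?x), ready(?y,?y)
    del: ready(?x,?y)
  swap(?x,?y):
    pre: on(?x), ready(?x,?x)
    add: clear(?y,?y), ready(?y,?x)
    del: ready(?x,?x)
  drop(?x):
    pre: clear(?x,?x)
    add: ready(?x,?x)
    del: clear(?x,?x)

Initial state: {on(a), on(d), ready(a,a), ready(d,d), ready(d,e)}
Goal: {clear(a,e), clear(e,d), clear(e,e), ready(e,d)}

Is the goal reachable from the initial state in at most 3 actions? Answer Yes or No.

No

1. grab(d,e)  →  {clear(e,d), on(a), on(d), ready(a,a), ready(d,d), ready(e,e)}
2. swap(d,e)  →  {clear(e,d), clear(e,e), on(a), on(d), ready(a,a), ready(e,d), ready(e,e)}
3. swap(a,e)  →  {clear(e,d), clear(e,e), on(a), on(d), ready(e,a), ready(e,d), ready(e,e)}
4. tag(e,a)  →  {clear(a,e), clear(e,d), clear(e,e), on(d), ready(e,a), ready(e,d), ready(e,e)}
optimal plan length = 4; 4 > 3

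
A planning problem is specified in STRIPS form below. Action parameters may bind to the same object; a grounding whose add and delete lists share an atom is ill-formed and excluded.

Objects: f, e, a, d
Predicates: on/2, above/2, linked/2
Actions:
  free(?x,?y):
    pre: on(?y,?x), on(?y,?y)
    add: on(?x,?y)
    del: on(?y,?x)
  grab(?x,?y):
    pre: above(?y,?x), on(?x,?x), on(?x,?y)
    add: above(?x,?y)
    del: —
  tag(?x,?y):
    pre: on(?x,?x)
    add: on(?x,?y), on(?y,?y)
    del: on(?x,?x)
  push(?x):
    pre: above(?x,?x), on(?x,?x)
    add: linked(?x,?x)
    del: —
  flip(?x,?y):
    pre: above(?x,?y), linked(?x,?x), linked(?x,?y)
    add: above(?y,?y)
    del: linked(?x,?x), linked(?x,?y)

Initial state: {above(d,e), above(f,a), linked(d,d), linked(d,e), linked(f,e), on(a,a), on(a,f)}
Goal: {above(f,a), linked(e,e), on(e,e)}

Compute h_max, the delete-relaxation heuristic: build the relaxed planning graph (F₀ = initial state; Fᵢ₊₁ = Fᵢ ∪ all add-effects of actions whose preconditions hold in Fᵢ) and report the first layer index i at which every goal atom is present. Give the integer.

2

F0 = init (7 atoms)
F1 = F0 ∪ {above(a,f), above(e,e), on(a,d), on(a,e), on(d,d), on(e,e), on(f,a), on(f,f)}  (15 atoms)
F2 = F1 ∪ {linked(e,e), on(d,a), on(d,e), on(d,f), on(e,a), on(e,d), on(e,f), on(f,d), on(f,e)}  (24 atoms)
goal ⊆ F2  ⇒  h_max = 2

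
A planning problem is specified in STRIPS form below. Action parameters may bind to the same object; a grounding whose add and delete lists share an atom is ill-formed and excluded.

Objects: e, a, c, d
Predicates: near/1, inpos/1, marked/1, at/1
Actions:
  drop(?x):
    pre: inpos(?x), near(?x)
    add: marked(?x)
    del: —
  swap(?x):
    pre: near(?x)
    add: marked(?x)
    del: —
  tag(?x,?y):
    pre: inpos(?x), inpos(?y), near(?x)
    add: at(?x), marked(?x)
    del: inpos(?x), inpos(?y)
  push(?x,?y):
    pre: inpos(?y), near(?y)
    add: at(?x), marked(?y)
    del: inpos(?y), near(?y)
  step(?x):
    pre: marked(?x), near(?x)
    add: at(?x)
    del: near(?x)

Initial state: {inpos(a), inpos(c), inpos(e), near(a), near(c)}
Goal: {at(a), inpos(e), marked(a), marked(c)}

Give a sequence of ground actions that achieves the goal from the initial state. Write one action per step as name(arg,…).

1. drop(a)  →  {inpos(a), inpos(c), inpos(e), marked(a), near(a), near(c)}
2. push(a,c)  →  {at(a), inpos(a), inpos(e), marked(a), marked(c), near(a)}

drop(a); push(a,c)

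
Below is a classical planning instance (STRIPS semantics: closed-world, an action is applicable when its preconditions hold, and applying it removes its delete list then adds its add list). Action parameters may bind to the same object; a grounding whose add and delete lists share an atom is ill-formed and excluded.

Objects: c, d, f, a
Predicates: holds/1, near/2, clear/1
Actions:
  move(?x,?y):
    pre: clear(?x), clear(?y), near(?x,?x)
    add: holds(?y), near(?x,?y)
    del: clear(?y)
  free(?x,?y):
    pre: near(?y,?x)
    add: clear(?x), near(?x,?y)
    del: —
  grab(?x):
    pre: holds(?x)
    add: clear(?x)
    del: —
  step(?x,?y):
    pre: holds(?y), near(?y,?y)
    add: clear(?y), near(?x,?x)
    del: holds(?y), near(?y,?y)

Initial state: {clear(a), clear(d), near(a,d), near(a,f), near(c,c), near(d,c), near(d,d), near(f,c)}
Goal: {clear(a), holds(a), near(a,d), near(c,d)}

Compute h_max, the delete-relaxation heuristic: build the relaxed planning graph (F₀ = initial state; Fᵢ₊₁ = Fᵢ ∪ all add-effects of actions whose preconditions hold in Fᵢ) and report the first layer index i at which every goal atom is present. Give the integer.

1

F0 = init (8 atoms)
F1 = F0 ∪ {clear(c), clear(f), holds(a), holds(d), near(c,d), near(c,f), near(d,a), near(f,a)}  (16 atoms)
goal ⊆ F1  ⇒  h_max = 1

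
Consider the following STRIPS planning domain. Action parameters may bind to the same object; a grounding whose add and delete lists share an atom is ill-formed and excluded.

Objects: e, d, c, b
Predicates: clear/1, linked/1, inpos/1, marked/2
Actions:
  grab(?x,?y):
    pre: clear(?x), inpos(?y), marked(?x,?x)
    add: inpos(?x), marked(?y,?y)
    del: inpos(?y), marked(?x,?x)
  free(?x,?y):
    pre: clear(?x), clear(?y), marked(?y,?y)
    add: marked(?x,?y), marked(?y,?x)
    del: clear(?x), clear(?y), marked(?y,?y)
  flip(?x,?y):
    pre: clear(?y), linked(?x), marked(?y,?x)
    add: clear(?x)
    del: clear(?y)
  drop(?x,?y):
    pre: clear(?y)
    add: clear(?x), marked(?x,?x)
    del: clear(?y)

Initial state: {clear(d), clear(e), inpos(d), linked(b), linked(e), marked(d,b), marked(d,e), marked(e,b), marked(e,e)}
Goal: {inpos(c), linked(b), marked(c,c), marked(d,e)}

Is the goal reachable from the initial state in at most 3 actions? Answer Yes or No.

Yes

1. drop(c,e)  →  {clear(c), clear(d), inpos(d), linked(b), linked(e), marked(c,c), marked(d,b), marked(d,e), marked(e,b), marked(e,e)}
2. grab(c,d)  →  {clear(c), clear(d), inpos(c), linked(b), linked(e), marked(d,b), marked(d,d), marked(d,e), marked(e,b), marked(e,e)}
3. drop(c,d)  →  {clear(c), inpos(c), linked(b), linked(e), marked(c,c), marked(d,b), marked(d,d), marked(d,e), marked(e,b), marked(e,e)}
optimal plan length = 3; 3 ≤ 3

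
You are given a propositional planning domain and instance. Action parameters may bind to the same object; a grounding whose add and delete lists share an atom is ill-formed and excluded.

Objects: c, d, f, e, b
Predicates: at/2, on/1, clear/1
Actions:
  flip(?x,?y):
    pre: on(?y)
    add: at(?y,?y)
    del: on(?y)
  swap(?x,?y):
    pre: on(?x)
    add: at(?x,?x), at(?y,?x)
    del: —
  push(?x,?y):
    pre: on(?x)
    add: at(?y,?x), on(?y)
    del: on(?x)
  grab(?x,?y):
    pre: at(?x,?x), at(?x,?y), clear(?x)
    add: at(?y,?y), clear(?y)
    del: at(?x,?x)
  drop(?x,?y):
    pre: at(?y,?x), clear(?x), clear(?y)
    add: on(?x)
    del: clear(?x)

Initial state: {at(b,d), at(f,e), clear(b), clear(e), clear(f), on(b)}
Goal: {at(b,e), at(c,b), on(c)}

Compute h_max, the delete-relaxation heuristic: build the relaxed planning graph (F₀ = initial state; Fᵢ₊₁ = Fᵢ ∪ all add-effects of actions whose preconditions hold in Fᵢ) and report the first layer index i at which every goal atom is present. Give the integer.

2

F0 = init (6 atoms)
F1 = F0 ∪ {at(b,b), at(c,b), at(d,b), at(e,b), at(f,b), on(c), on(d), on(e), on(f)}  (15 atoms)
F2 = F1 ∪ {at(b,c), at(b,e), at(b,f), at(c,c), at(c,d), at(c,e), at(c,f), at(d,c), at(d,d), at(d,e), at(d,f), at(e,c), at(e,d), at(e,e), at(e,f), at(f,c), at(f,d), at(f,f), clear(d)}  (34 atoms)
goal ⊆ F2  ⇒  h_max = 2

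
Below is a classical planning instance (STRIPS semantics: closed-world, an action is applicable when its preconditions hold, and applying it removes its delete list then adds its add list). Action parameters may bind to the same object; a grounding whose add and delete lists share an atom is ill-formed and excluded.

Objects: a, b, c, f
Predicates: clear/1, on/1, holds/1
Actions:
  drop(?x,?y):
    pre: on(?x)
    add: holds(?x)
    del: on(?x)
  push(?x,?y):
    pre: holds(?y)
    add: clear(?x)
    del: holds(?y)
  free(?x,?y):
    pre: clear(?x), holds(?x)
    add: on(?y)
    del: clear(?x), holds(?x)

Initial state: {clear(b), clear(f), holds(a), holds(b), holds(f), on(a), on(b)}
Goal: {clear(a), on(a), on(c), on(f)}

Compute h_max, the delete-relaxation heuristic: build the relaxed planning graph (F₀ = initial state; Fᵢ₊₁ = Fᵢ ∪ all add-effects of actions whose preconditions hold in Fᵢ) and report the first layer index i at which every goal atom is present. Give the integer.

1

F0 = init (7 atoms)
F1 = F0 ∪ {clear(a), clear(c), on(c), on(f)}  (11 atoms)
goal ⊆ F1  ⇒  h_max = 1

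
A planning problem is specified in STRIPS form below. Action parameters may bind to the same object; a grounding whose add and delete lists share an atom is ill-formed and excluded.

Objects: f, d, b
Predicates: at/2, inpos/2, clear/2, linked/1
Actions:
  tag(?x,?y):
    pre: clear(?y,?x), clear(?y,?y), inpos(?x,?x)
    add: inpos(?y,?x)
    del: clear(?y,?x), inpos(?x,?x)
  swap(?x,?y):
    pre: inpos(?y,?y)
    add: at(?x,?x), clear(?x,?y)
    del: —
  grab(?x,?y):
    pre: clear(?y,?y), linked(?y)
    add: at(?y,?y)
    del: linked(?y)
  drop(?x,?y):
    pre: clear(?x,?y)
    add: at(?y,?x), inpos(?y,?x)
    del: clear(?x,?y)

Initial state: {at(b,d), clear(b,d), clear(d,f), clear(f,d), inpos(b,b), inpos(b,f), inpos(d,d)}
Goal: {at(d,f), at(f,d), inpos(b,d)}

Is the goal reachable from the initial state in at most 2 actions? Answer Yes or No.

No

1. swap(d,b)  →  {at(b,d), at(d,d), clear(b,d), clear(d,b), clear(d,f), clear(f,d), inpos(b,b), inpos(b,f), inpos(d,d)}
2. drop(f,d)  →  {at(b,d), at(d,d), at(d,f), clear(b,d), clear(d,b), clear(d,f), inpos(b,b), inpos(b,f), inpos(d,d), inpos(d,f)}
3. drop(d,f)  →  {at(b,d), at(d,d), at(d,f), at(f,d), clear(b,d), clear(d,b), inpos(b,b), inpos(b,f), inpos(d,d), inpos(d,f), inpos(f,d)}
4. drop(d,b)  →  {at(b,d), at(d,d), at(d,f), at(f,d), clear(b,d), inpos(b,b), inpos(b,d), inpos(b,f), inpos(d,d), inpos(d,f), inpos(f,d)}
optimal plan length = 4; 4 > 2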